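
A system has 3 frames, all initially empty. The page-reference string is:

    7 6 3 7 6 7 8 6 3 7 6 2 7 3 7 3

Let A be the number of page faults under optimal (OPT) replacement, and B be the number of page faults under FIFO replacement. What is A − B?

-3

Under OPT: F F F . . . F . . F . F . . . . → 6 faults.
Under FIFO: F F F . . . F . . F F F . F F . → 9 faults.
A − B = 6 − 9 = -3.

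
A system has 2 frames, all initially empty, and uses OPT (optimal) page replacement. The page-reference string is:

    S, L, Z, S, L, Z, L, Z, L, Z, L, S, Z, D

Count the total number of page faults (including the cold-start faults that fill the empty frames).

6

S: miss, frames {S}
L: miss, frames {S,L}
Z: miss, evict L, frames {S,Z}
S: hit
L: miss, evict S, frames {Z,L}
Z: hit
L: hit
Z: hit
L: hit
Z: hit
L: hit
S: miss, evict L, frames {Z,S}
Z: hit
D: miss, evict S, frames {Z,D}
Page faults: 6.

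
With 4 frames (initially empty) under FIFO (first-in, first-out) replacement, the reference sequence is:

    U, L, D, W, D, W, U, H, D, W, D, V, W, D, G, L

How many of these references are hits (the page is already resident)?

8

U: miss, frames (U)
L: miss, frames (U L)
D: miss, frames (U L D)
W: miss, frames (U L D W)
D: hit
W: hit
U: hit
H: miss, evict U, frames (L D W H)
D: hit
W: hit
D: hit
V: miss, evict L, frames (D W H V)
W: hit
D: hit
G: miss, evict D, frames (W H V G)
L: miss, evict W, frames (H V G L)
Hits: 8.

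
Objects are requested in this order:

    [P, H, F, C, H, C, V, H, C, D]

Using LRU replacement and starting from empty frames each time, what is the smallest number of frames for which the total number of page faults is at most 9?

2

f=1: 10 faults
f=2: 9 faults
f=3: 6 faults
f=4: 6 faults
f=5: 6 faults
f=6: 6 faults
Smallest f with faults ≤ 9 is 2.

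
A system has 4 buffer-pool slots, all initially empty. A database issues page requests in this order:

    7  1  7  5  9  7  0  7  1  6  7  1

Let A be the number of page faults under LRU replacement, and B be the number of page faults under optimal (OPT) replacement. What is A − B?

Under LRU: F F . F F . F . F F . . → 7 faults.
Under OPT: F F . F F . F . . F . . → 6 faults.
A − B = 7 − 6 = 1.

1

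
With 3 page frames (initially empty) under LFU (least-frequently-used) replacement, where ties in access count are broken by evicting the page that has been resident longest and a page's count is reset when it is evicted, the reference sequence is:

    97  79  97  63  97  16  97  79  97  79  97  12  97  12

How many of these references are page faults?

6

97 → fault, frames [97]
79 → fault, frames [97, 79]
97 → hit
63 → fault, frames [97, 79, 63]
97 → hit
16 → fault, evict 79, frames [97, 63, 16]
97 → hit
79 → fault, evict 63, frames [97, 16, 79]
97 → hit
79 → hit
97 → hit
12 → fault, evict 16, frames [97, 79, 12]
97 → hit
12 → hit
Page faults: 6.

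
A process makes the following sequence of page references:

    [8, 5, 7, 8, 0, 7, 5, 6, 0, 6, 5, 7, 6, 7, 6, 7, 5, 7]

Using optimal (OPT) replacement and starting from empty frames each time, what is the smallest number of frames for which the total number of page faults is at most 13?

f=1: 18 faults
f=2: 9 faults
f=3: 6 faults
f=4: 5 faults
f=5: 5 faults
Smallest f with faults ≤ 13 is 2.

2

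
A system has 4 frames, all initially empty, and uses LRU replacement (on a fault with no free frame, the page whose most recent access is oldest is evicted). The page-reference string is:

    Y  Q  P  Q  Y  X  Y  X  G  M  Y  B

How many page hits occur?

Y: fault, frames (Y)
Q: fault, frames (Y Q)
P: fault, frames (Y Q P)
Q: hit
Y: hit
X: fault, frames (P Q Y X)
Y: hit
X: hit
G: fault, evict P, frames (Q Y X G)
M: fault, evict Q, frames (Y X G M)
Y: hit
B: fault, evict X, frames (G M Y B)
Hits: 5.

5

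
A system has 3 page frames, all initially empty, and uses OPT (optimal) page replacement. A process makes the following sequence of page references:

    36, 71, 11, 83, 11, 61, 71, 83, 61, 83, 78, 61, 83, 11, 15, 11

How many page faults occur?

36 -> miss, frames {36}
71 -> miss, frames {36,71}
11 -> miss, frames {36,71,11}
83 -> miss, evict 36, frames {71,11,83}
11 -> hit
61 -> miss, evict 11, frames {71,83,61}
71 -> hit
83 -> hit
61 -> hit
83 -> hit
78 -> miss, evict 71, frames {83,61,78}
61 -> hit
83 -> hit
11 -> miss, evict 78, frames {83,61,11}
15 -> miss, evict 61, frames {83,11,15}
11 -> hit
Page faults: 8.

8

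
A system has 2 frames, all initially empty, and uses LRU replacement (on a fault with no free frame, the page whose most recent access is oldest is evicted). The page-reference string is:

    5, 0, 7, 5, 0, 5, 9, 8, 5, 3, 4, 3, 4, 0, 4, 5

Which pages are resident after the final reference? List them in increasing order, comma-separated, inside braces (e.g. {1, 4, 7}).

{4, 5}

5 -> fault, frames (5)
0 -> fault, frames (5 0)
7 -> fault, evict 5, frames (0 7)
5 -> fault, evict 0, frames (7 5)
0 -> fault, evict 7, frames (5 0)
5 -> hit
9 -> fault, evict 0, frames (5 9)
8 -> fault, evict 5, frames (9 8)
5 -> fault, evict 9, frames (8 5)
3 -> fault, evict 8, frames (5 3)
4 -> fault, evict 5, frames (3 4)
3 -> hit
4 -> hit
0 -> fault, evict 3, frames (4 0)
4 -> hit
5 -> fault, evict 0, frames (4 5)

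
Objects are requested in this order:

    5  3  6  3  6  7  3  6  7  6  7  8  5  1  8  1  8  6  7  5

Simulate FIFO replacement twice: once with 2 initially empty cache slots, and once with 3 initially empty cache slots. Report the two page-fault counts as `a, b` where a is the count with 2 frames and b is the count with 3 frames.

2 frames: F F F . . F F F F . . F F F F . . F F F → 14 faults.
3 frames: F F F . . F . . . . . F F F . . . F F F → 10 faults.
10 < 14: adding a frame reduced faults, as is typical.

14, 10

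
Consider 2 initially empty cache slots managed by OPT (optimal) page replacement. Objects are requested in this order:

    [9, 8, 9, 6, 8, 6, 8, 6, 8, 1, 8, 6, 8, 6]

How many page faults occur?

9 → fault, frames {9}
8 → fault, frames {9,8}
9 → hit
6 → fault, evict 9, frames {8,6}
8 → hit
6 → hit
8 → hit
6 → hit
8 → hit
1 → fault, evict 6, frames {8,1}
8 → hit
6 → fault, evict 1, frames {8,6}
8 → hit
6 → hit
Page faults: 5.

5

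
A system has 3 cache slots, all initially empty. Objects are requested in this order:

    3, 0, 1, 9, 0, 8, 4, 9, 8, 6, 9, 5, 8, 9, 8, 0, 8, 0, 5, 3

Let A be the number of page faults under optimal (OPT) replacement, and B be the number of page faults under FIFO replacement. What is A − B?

-2

Under OPT: F F F F . F F . . F . F . . . F . . . F → 10 faults.
Under FIFO: F F F F . F F . . F F F F . . F . . . F → 12 faults.
A − B = 10 − 12 = -2.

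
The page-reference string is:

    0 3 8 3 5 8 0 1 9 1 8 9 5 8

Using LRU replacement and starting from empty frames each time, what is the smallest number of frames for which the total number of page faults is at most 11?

f=1: 14 faults
f=2: 12 faults
f=3: 9 faults
f=4: 7 faults
f=5: 6 faults
f=6: 6 faults
Smallest f with faults ≤ 11 is 3.

3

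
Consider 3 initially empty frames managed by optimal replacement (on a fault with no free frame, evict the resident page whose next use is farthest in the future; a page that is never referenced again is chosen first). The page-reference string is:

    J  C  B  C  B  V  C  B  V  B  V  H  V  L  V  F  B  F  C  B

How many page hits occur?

J → miss, frames (J)
C → miss, frames (J C)
B → miss, frames (J C B)
C → hit
B → hit
V → miss, evict J, frames (C B V)
C → hit
B → hit
V → hit
B → hit
V → hit
H → miss, evict C, frames (B V H)
V → hit
L → miss, evict H, frames (B V L)
V → hit
F → miss, evict L, frames (B V F)
B → hit
F → hit
C → miss, evict F, frames (B V C)
B → hit
Hits: 12.

12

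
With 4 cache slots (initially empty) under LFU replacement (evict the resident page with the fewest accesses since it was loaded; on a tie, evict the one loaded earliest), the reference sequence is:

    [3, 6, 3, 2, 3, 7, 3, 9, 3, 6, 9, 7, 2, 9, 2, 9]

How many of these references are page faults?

7

3 → miss, frames (3)
6 → miss, frames (3 6)
3 → hit
2 → miss, frames (3 6 2)
3 → hit
7 → miss, frames (3 6 2 7)
3 → hit
9 → miss, evict 6, frames (3 2 7 9)
3 → hit
6 → miss, evict 2, frames (3 7 9 6)
9 → hit
7 → hit
2 → miss, evict 6, frames (3 7 9 2)
9 → hit
2 → hit
9 → hit
Page faults: 7.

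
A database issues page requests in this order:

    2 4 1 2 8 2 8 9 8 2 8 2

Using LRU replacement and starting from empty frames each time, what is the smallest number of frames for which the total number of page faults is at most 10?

f=1: 12 faults
f=2: 7 faults
f=3: 5 faults
f=4: 5 faults
f=5: 5 faults
Smallest f with faults ≤ 10 is 2.

2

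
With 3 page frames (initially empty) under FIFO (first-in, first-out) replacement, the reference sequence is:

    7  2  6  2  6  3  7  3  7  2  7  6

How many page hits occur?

7 -> fault, frames {7}
2 -> fault, frames {7,2}
6 -> fault, frames {7,2,6}
2 -> hit
6 -> hit
3 -> fault, evict 7, frames {2,6,3}
7 -> fault, evict 2, frames {6,3,7}
3 -> hit
7 -> hit
2 -> fault, evict 6, frames {3,7,2}
7 -> hit
6 -> fault, evict 3, frames {7,2,6}
Hits: 5.

5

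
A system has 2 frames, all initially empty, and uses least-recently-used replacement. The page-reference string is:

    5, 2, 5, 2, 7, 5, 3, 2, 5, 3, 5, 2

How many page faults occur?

5 → fault, frames (5)
2 → fault, frames (5 2)
5 → hit
2 → hit
7 → fault, evict 5, frames (2 7)
5 → fault, evict 2, frames (7 5)
3 → fault, evict 7, frames (5 3)
2 → fault, evict 5, frames (3 2)
5 → fault, evict 3, frames (2 5)
3 → fault, evict 2, frames (5 3)
5 → hit
2 → fault, evict 3, frames (5 2)
Page faults: 9.

9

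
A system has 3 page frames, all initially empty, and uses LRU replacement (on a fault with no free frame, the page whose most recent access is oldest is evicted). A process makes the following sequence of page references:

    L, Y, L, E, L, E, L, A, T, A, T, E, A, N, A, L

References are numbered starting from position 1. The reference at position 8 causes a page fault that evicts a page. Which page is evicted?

Y

pos 1: L: miss, frames {L}
pos 2: Y: miss, frames {L,Y}
pos 3: L: hit
pos 4: E: miss, frames {Y,L,E}
pos 5: L: hit
pos 6: E: hit
pos 7: L: hit
pos 8: A: miss, evict Y, frames {E,L,A}
At position 8, page Y is evicted.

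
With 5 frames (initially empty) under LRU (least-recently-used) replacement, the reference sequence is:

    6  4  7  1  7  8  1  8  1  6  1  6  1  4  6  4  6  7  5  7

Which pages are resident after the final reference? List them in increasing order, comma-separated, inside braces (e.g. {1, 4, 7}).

6 → miss, frames {6}
4 → miss, frames {6,4}
7 → miss, frames {6,4,7}
1 → miss, frames {6,4,7,1}
7 → hit
8 → miss, frames {6,4,1,7,8}
1 → hit
8 → hit
1 → hit
6 → hit
1 → hit
6 → hit
1 → hit
4 → hit
6 → hit
4 → hit
6 → hit
7 → hit
5 → miss, evict 8, frames {1,4,6,7,5}
7 → hit

{1, 4, 5, 6, 7}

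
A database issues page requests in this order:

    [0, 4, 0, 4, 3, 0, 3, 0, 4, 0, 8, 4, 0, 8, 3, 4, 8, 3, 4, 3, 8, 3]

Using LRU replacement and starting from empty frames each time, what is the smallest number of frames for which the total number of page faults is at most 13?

3

f=1: 22 faults
f=2: 15 faults
f=3: 6 faults
f=4: 4 faults
Smallest f with faults ≤ 13 is 3.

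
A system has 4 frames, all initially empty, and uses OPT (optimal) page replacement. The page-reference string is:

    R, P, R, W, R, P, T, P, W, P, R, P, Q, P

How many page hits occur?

R → fault, frames {R}
P → fault, frames {R,P}
R → hit
W → fault, frames {R,P,W}
R → hit
P → hit
T → fault, frames {R,P,W,T}
P → hit
W → hit
P → hit
R → hit
P → hit
Q → fault, evict T, frames {R,P,W,Q}
P → hit
Hits: 9.

9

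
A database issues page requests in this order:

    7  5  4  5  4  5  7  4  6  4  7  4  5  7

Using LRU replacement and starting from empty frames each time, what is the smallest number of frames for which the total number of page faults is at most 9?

f=1: 14 faults
f=2: 9 faults
f=3: 5 faults
f=4: 4 faults
Smallest f with faults ≤ 9 is 2.

2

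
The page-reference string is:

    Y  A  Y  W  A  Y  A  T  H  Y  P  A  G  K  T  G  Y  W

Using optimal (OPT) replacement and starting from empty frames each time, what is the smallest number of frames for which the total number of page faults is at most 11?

f=1: 18 faults
f=2: 13 faults
f=3: 10 faults
f=4: 9 faults
f=5: 8 faults
f=6: 8 faults
f=7: 8 faults
f=8: 8 faults
Smallest f with faults ≤ 11 is 3.

3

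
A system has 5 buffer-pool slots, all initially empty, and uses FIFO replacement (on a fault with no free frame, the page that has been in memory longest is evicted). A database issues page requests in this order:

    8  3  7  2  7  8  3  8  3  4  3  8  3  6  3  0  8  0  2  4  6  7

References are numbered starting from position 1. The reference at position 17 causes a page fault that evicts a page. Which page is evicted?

pos 1: 8 → miss, frames {8}
pos 2: 3 → miss, frames {8,3}
pos 3: 7 → miss, frames {8,3,7}
pos 4: 2 → miss, frames {8,3,7,2}
pos 5: 7 → hit
pos 6: 8 → hit
pos 7: 3 → hit
pos 8: 8 → hit
pos 9: 3 → hit
pos 10: 4 → miss, frames {8,3,7,2,4}
pos 11: 3 → hit
pos 12: 8 → hit
pos 13: 3 → hit
pos 14: 6 → miss, evict 8, frames {3,7,2,4,6}
pos 15: 3 → hit
pos 16: 0 → miss, evict 3, frames {7,2,4,6,0}
pos 17: 8 → miss, evict 7, frames {2,4,6,0,8}
At position 17, page 7 is evicted.

7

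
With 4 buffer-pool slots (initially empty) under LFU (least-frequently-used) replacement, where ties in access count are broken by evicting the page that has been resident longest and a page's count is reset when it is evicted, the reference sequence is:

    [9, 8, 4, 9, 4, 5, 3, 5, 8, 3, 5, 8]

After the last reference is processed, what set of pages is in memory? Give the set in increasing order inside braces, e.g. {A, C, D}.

{4, 5, 8, 9}

9: miss, frames [9]
8: miss, frames [9, 8]
4: miss, frames [9, 8, 4]
9: hit
4: hit
5: miss, frames [9, 8, 4, 5]
3: miss, evict 8, frames [9, 4, 5, 3]
5: hit
8: miss, evict 3, frames [9, 4, 5, 8]
3: miss, evict 8, frames [9, 4, 5, 3]
5: hit
8: miss, evict 3, frames [9, 4, 5, 8]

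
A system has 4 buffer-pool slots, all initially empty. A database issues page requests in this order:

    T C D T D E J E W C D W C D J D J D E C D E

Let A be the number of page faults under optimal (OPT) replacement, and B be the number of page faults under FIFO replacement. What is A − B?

Under OPT: F F F . . F F . F . . . . . . . . . F . . . → 7 faults.
Under FIFO: F F F . . F F . F F F . . . . . . . F . . . → 9 faults.
A − B = 7 − 9 = -2.

-2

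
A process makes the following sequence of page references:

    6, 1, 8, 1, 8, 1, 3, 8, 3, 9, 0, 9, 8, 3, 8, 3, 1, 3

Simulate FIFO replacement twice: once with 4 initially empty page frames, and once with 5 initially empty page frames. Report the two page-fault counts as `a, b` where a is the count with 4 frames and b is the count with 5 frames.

4 frames: F F F . . . F . . F F . . . . . F . → 7 faults.
5 frames: F F F . . . F . . F F . . . . . . . → 6 faults.
6 < 7: adding a frame reduced faults, as is typical.

7, 6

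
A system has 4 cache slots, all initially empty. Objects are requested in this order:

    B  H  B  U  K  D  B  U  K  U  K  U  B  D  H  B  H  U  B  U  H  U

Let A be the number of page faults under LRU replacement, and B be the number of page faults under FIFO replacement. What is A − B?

Under LRU: F F . F F F . . . . . . . . F . . . . . . . → 6 faults.
Under FIFO: F F . F F F F . . . . . . . F . . F . . . . → 8 faults.
A − B = 6 − 8 = -2.

-2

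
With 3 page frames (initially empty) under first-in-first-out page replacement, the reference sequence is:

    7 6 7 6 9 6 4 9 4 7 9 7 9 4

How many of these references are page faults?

7 → miss, frames (7)
6 → miss, frames (7 6)
7 → hit
6 → hit
9 → miss, frames (7 6 9)
6 → hit
4 → miss, evict 7, frames (6 9 4)
9 → hit
4 → hit
7 → miss, evict 6, frames (9 4 7)
9 → hit
7 → hit
9 → hit
4 → hit
Page faults: 5.

5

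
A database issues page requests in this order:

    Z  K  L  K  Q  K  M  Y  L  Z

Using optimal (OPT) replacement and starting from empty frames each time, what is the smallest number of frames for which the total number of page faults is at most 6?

4

f=1: 10 faults
f=2: 8 faults
f=3: 7 faults
f=4: 6 faults
f=5: 6 faults
f=6: 6 faults
Smallest f with faults ≤ 6 is 4.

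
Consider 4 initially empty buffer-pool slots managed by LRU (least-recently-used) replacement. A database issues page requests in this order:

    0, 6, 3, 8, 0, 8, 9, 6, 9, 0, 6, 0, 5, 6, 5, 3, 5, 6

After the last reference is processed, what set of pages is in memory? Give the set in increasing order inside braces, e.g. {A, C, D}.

0 → fault, frames {0}
6 → fault, frames {0,6}
3 → fault, frames {0,6,3}
8 → fault, frames {0,6,3,8}
0 → hit
8 → hit
9 → fault, evict 6, frames {3,0,8,9}
6 → fault, evict 3, frames {0,8,9,6}
9 → hit
0 → hit
6 → hit
0 → hit
5 → fault, evict 8, frames {9,6,0,5}
6 → hit
5 → hit
3 → fault, evict 9, frames {0,6,5,3}
5 → hit
6 → hit

{0, 3, 5, 6}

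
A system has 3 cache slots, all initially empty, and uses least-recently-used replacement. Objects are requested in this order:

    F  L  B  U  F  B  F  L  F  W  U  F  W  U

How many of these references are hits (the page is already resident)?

F → miss, frames [F]
L → miss, frames [F, L]
B → miss, frames [F, L, B]
U → miss, evict F, frames [L, B, U]
F → miss, evict L, frames [B, U, F]
B → hit
F → hit
L → miss, evict U, frames [B, F, L]
F → hit
W → miss, evict B, frames [L, F, W]
U → miss, evict L, frames [F, W, U]
F → hit
W → hit
U → hit
Hits: 6.

6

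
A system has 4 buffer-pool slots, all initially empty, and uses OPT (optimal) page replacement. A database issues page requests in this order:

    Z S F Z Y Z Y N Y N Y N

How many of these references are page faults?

Z -> miss, frames {Z}
S -> miss, frames {Z,S}
F -> miss, frames {Z,S,F}
Z -> hit
Y -> miss, frames {Z,S,F,Y}
Z -> hit
Y -> hit
N -> miss, evict F, frames {Z,S,Y,N}
Y -> hit
N -> hit
Y -> hit
N -> hit
Page faults: 5.

5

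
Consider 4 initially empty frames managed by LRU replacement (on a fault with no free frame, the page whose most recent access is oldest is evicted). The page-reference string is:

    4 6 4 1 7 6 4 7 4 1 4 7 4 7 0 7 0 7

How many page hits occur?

13

4 -> fault, frames (4)
6 -> fault, frames (4 6)
4 -> hit
1 -> fault, frames (6 4 1)
7 -> fault, frames (6 4 1 7)
6 -> hit
4 -> hit
7 -> hit
4 -> hit
1 -> hit
4 -> hit
7 -> hit
4 -> hit
7 -> hit
0 -> fault, evict 6, frames (1 4 7 0)
7 -> hit
0 -> hit
7 -> hit
Hits: 13.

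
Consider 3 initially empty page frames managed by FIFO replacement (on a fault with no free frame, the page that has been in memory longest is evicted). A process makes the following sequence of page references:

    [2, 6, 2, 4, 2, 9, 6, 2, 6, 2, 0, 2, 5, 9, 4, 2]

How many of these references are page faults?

2: miss, frames [2]
6: miss, frames [2, 6]
2: hit
4: miss, frames [2, 6, 4]
2: hit
9: miss, evict 2, frames [6, 4, 9]
6: hit
2: miss, evict 6, frames [4, 9, 2]
6: miss, evict 4, frames [9, 2, 6]
2: hit
0: miss, evict 9, frames [2, 6, 0]
2: hit
5: miss, evict 2, frames [6, 0, 5]
9: miss, evict 6, frames [0, 5, 9]
4: miss, evict 0, frames [5, 9, 4]
2: miss, evict 5, frames [9, 4, 2]
Page faults: 11.

11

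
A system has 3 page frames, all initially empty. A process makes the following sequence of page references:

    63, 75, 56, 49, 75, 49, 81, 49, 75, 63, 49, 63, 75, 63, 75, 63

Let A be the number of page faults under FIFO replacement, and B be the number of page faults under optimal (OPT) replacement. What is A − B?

2

Under FIFO: F F F F . . F . F F F . . . . . → 8 faults.
Under OPT: F F F F . . F . . F . . . . . . → 6 faults.
A − B = 8 − 6 = 2.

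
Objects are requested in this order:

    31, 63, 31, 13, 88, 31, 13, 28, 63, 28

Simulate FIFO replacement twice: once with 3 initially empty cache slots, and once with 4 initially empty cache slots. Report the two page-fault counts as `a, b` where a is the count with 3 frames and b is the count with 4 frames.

3 frames: F F . F F F . F F . → 7 faults.
4 frames: F F . F F . . F . . → 5 faults.
5 < 7: adding a frame reduced faults, as is typical.

7, 5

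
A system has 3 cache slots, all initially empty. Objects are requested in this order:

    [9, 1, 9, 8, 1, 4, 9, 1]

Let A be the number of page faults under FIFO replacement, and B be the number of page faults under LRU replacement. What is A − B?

Under FIFO: F F . F . F F F → 6 faults.
Under LRU: F F . F . F F . → 5 faults.
A − B = 6 − 5 = 1.

1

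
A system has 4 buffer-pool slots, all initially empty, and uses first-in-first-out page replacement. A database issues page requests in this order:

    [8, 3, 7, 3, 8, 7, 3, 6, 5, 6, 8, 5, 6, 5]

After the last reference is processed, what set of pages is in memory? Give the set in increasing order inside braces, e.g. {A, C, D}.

{5, 6, 7, 8}

8 -> miss, frames {8}
3 -> miss, frames {8,3}
7 -> miss, frames {8,3,7}
3 -> hit
8 -> hit
7 -> hit
3 -> hit
6 -> miss, frames {8,3,7,6}
5 -> miss, evict 8, frames {3,7,6,5}
6 -> hit
8 -> miss, evict 3, frames {7,6,5,8}
5 -> hit
6 -> hit
5 -> hit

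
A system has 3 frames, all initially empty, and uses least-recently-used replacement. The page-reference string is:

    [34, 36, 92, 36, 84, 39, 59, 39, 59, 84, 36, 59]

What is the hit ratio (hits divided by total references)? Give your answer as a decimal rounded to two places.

0.42

34: miss, frames (34)
36: miss, frames (34 36)
92: miss, frames (34 36 92)
36: hit
84: miss, evict 34, frames (92 36 84)
39: miss, evict 92, frames (36 84 39)
59: miss, evict 36, frames (84 39 59)
39: hit
59: hit
84: hit
36: miss, evict 39, frames (59 84 36)
59: hit
Hits: 5 of 12 references → 5/12 = 0.4167.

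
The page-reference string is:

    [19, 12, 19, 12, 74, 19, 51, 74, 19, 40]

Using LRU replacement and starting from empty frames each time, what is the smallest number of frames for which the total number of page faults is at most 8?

f=1: 10 faults
f=2: 8 faults
f=3: 5 faults
f=4: 5 faults
f=5: 5 faults
Smallest f with faults ≤ 8 is 2.

2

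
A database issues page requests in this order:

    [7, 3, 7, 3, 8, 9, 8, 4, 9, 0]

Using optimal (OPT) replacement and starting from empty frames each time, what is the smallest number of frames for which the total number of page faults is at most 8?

f=1: 10 faults
f=2: 6 faults
f=3: 6 faults
f=4: 6 faults
f=5: 6 faults
f=6: 6 faults
Smallest f with faults ≤ 8 is 2.

2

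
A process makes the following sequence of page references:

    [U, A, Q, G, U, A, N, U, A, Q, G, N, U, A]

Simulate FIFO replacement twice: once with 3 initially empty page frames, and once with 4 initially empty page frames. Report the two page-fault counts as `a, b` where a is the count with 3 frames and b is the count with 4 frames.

11, 12

3 frames: F F F F F F F . . F F . F F → 11 faults.
4 frames: F F F F . . F F F F F F F F → 12 faults.
12 > 11: adding a frame increased faults — Belady's anomaly.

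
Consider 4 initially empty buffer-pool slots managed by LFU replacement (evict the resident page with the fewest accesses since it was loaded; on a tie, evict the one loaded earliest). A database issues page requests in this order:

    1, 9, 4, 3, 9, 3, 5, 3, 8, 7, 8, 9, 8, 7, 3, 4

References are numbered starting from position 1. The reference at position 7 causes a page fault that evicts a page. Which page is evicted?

pos 1: 1 → miss, frames [1]
pos 2: 9 → miss, frames [1, 9]
pos 3: 4 → miss, frames [1, 9, 4]
pos 4: 3 → miss, frames [1, 9, 4, 3]
pos 5: 9 → hit
pos 6: 3 → hit
pos 7: 5 → miss, evict 1, frames [9, 4, 3, 5]
At position 7, page 1 is evicted.

1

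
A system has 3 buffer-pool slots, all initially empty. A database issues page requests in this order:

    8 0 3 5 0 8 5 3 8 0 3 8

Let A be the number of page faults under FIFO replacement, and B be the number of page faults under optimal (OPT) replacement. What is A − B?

Under FIFO: F F F F . F . . . F F . → 7 faults.
Under OPT: F F F F . . . F . . . . → 5 faults.
A − B = 7 − 5 = 2.

2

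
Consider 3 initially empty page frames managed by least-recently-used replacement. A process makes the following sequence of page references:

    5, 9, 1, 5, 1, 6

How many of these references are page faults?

4

5 -> fault, frames [5]
9 -> fault, frames [5, 9]
1 -> fault, frames [5, 9, 1]
5 -> hit
1 -> hit
6 -> fault, evict 9, frames [5, 1, 6]
Page faults: 4.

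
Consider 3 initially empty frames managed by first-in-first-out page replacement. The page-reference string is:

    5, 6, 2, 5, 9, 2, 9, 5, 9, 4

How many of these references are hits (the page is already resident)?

5: fault, frames (5)
6: fault, frames (5 6)
2: fault, frames (5 6 2)
5: hit
9: fault, evict 5, frames (6 2 9)
2: hit
9: hit
5: fault, evict 6, frames (2 9 5)
9: hit
4: fault, evict 2, frames (9 5 4)
Hits: 4.

4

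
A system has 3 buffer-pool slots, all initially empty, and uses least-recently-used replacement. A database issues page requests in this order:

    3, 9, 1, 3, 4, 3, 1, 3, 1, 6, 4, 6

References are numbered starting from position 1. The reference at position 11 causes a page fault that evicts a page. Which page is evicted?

pos 1: 3 -> miss, frames {3}
pos 2: 9 -> miss, frames {3,9}
pos 3: 1 -> miss, frames {3,9,1}
pos 4: 3 -> hit
pos 5: 4 -> miss, evict 9, frames {1,3,4}
pos 6: 3 -> hit
pos 7: 1 -> hit
pos 8: 3 -> hit
pos 9: 1 -> hit
pos 10: 6 -> miss, evict 4, frames {3,1,6}
pos 11: 4 -> miss, evict 3, frames {1,6,4}
At position 11, page 3 is evicted.

3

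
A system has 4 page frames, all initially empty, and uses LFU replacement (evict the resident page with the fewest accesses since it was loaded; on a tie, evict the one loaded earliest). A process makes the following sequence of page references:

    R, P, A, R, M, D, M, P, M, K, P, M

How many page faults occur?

7

R -> miss, frames {R}
P -> miss, frames {R,P}
A -> miss, frames {R,P,A}
R -> hit
M -> miss, frames {R,P,A,M}
D -> miss, evict P, frames {R,A,M,D}
M -> hit
P -> miss, evict A, frames {R,M,D,P}
M -> hit
K -> miss, evict D, frames {R,M,P,K}
P -> hit
M -> hit
Page faults: 7.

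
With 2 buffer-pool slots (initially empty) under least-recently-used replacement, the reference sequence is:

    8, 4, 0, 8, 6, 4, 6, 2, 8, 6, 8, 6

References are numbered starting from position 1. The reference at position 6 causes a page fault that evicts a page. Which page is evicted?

8

pos 1: 8: miss, frames (8)
pos 2: 4: miss, frames (8 4)
pos 3: 0: miss, evict 8, frames (4 0)
pos 4: 8: miss, evict 4, frames (0 8)
pos 5: 6: miss, evict 0, frames (8 6)
pos 6: 4: miss, evict 8, frames (6 4)
At position 6, page 8 is evicted.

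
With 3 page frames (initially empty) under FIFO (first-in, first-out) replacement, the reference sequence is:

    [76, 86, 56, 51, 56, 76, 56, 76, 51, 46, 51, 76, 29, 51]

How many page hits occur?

76 -> fault, frames [76]
86 -> fault, frames [76, 86]
56 -> fault, frames [76, 86, 56]
51 -> fault, evict 76, frames [86, 56, 51]
56 -> hit
76 -> fault, evict 86, frames [56, 51, 76]
56 -> hit
76 -> hit
51 -> hit
46 -> fault, evict 56, frames [51, 76, 46]
51 -> hit
76 -> hit
29 -> fault, evict 51, frames [76, 46, 29]
51 -> fault, evict 76, frames [46, 29, 51]
Hits: 6.

6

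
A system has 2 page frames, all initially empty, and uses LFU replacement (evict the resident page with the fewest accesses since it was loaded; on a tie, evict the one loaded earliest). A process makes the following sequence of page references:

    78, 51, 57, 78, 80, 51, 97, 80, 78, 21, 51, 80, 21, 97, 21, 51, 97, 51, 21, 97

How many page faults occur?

78 → fault, frames [78]
51 → fault, frames [78, 51]
57 → fault, evict 78, frames [51, 57]
78 → fault, evict 51, frames [57, 78]
80 → fault, evict 57, frames [78, 80]
51 → fault, evict 78, frames [80, 51]
97 → fault, evict 80, frames [51, 97]
80 → fault, evict 51, frames [97, 80]
78 → fault, evict 97, frames [80, 78]
21 → fault, evict 80, frames [78, 21]
51 → fault, evict 78, frames [21, 51]
80 → fault, evict 21, frames [51, 80]
21 → fault, evict 51, frames [80, 21]
97 → fault, evict 80, frames [21, 97]
21 → hit
51 → fault, evict 97, frames [21, 51]
97 → fault, evict 51, frames [21, 97]
51 → fault, evict 97, frames [21, 51]
21 → hit
97 → fault, evict 51, frames [21, 97]
Page faults: 18.

18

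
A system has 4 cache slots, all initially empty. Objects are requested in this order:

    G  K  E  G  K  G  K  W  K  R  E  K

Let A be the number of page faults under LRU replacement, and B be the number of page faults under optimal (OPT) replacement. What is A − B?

1

Under LRU: F F F . . . . F . F F . → 6 faults.
Under OPT: F F F . . . . F . F . . → 5 faults.
A − B = 6 − 5 = 1.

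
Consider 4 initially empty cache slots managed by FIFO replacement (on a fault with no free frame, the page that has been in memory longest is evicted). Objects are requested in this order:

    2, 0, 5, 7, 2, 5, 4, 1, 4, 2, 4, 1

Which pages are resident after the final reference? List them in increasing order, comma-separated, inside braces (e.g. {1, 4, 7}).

2: miss, frames (2)
0: miss, frames (2 0)
5: miss, frames (2 0 5)
7: miss, frames (2 0 5 7)
2: hit
5: hit
4: miss, evict 2, frames (0 5 7 4)
1: miss, evict 0, frames (5 7 4 1)
4: hit
2: miss, evict 5, frames (7 4 1 2)
4: hit
1: hit

{1, 2, 4, 7}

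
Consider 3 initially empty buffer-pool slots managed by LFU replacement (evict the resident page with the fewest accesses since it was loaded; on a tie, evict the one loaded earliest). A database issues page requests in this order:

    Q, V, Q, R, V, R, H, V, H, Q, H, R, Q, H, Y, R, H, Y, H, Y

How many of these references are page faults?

10

Q → miss, frames (Q)
V → miss, frames (Q V)
Q → hit
R → miss, frames (Q V R)
V → hit
R → hit
H → miss, evict Q, frames (V R H)
V → hit
H → hit
Q → miss, evict R, frames (V H Q)
H → hit
R → miss, evict Q, frames (V H R)
Q → miss, evict R, frames (V H Q)
H → hit
Y → miss, evict Q, frames (V H Y)
R → miss, evict Y, frames (V H R)
H → hit
Y → miss, evict R, frames (V H Y)
H → hit
Y → hit
Page faults: 10.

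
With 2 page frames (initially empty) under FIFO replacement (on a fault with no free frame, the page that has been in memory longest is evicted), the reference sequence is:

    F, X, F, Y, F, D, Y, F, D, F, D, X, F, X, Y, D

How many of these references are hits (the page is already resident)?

F -> fault, frames {F}
X -> fault, frames {F,X}
F -> hit
Y -> fault, evict F, frames {X,Y}
F -> fault, evict X, frames {Y,F}
D -> fault, evict Y, frames {F,D}
Y -> fault, evict F, frames {D,Y}
F -> fault, evict D, frames {Y,F}
D -> fault, evict Y, frames {F,D}
F -> hit
D -> hit
X -> fault, evict F, frames {D,X}
F -> fault, evict D, frames {X,F}
X -> hit
Y -> fault, evict X, frames {F,Y}
D -> fault, evict F, frames {Y,D}
Hits: 4.

4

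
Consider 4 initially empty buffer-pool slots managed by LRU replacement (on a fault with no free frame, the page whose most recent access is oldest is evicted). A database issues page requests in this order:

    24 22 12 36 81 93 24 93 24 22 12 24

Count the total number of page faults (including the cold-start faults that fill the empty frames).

24: fault, frames (24)
22: fault, frames (24 22)
12: fault, frames (24 22 12)
36: fault, frames (24 22 12 36)
81: fault, evict 24, frames (22 12 36 81)
93: fault, evict 22, frames (12 36 81 93)
24: fault, evict 12, frames (36 81 93 24)
93: hit
24: hit
22: fault, evict 36, frames (81 93 24 22)
12: fault, evict 81, frames (93 24 22 12)
24: hit
Page faults: 9.

9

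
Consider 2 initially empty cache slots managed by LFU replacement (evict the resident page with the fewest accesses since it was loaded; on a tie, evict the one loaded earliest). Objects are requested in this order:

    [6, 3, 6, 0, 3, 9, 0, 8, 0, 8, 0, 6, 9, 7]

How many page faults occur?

6 → miss, frames [6]
3 → miss, frames [6, 3]
6 → hit
0 → miss, evict 3, frames [6, 0]
3 → miss, evict 0, frames [6, 3]
9 → miss, evict 3, frames [6, 9]
0 → miss, evict 9, frames [6, 0]
8 → miss, evict 0, frames [6, 8]
0 → miss, evict 8, frames [6, 0]
8 → miss, evict 0, frames [6, 8]
0 → miss, evict 8, frames [6, 0]
6 → hit
9 → miss, evict 0, frames [6, 9]
7 → miss, evict 9, frames [6, 7]
Page faults: 12.

12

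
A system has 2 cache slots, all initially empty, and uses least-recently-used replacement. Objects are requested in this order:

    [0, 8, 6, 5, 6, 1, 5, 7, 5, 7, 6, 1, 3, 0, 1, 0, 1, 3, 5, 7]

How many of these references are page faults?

0: miss, frames (0)
8: miss, frames (0 8)
6: miss, evict 0, frames (8 6)
5: miss, evict 8, frames (6 5)
6: hit
1: miss, evict 5, frames (6 1)
5: miss, evict 6, frames (1 5)
7: miss, evict 1, frames (5 7)
5: hit
7: hit
6: miss, evict 5, frames (7 6)
1: miss, evict 7, frames (6 1)
3: miss, evict 6, frames (1 3)
0: miss, evict 1, frames (3 0)
1: miss, evict 3, frames (0 1)
0: hit
1: hit
3: miss, evict 0, frames (1 3)
5: miss, evict 1, frames (3 5)
7: miss, evict 3, frames (5 7)
Page faults: 15.

15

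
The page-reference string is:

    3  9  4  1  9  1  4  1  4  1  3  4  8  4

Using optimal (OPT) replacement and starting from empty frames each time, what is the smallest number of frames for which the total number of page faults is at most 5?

f=1: 14 faults
f=2: 7 faults
f=3: 6 faults
f=4: 5 faults
f=5: 5 faults
Smallest f with faults ≤ 5 is 4.

4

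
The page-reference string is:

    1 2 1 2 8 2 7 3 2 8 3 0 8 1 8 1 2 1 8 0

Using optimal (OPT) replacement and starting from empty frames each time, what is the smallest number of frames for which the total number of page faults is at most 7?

f=1: 20 faults
f=2: 11 faults
f=3: 8 faults
f=4: 6 faults
f=5: 6 faults
f=6: 6 faults
Smallest f with faults ≤ 7 is 4.

4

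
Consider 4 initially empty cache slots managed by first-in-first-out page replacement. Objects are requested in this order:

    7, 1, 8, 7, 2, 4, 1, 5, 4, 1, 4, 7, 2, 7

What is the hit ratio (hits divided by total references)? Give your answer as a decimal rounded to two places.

7 -> fault, frames (7)
1 -> fault, frames (7 1)
8 -> fault, frames (7 1 8)
7 -> hit
2 -> fault, frames (7 1 8 2)
4 -> fault, evict 7, frames (1 8 2 4)
1 -> hit
5 -> fault, evict 1, frames (8 2 4 5)
4 -> hit
1 -> fault, evict 8, frames (2 4 5 1)
4 -> hit
7 -> fault, evict 2, frames (4 5 1 7)
2 -> fault, evict 4, frames (5 1 7 2)
7 -> hit
Hits: 5 of 14 references → 5/14 = 0.3571.

0.36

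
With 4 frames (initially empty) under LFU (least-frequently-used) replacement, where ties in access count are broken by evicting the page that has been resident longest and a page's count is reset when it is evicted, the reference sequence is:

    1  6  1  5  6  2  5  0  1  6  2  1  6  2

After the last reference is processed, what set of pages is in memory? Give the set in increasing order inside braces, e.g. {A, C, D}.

{1, 2, 5, 6}

1: miss, frames {1}
6: miss, frames {1,6}
1: hit
5: miss, frames {1,6,5}
6: hit
2: miss, frames {1,6,5,2}
5: hit
0: miss, evict 2, frames {1,6,5,0}
1: hit
6: hit
2: miss, evict 0, frames {1,6,5,2}
1: hit
6: hit
2: hit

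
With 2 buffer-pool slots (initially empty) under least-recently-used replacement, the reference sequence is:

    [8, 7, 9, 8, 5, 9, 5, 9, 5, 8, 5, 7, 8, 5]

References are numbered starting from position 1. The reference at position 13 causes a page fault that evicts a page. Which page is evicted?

pos 1: 8 → miss, frames [8]
pos 2: 7 → miss, frames [8, 7]
pos 3: 9 → miss, evict 8, frames [7, 9]
pos 4: 8 → miss, evict 7, frames [9, 8]
pos 5: 5 → miss, evict 9, frames [8, 5]
pos 6: 9 → miss, evict 8, frames [5, 9]
pos 7: 5 → hit
pos 8: 9 → hit
pos 9: 5 → hit
pos 10: 8 → miss, evict 9, frames [5, 8]
pos 11: 5 → hit
pos 12: 7 → miss, evict 8, frames [5, 7]
pos 13: 8 → miss, evict 5, frames [7, 8]
At position 13, page 5 is evicted.

5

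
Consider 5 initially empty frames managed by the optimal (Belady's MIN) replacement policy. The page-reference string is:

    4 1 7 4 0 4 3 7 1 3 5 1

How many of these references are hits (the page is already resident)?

6

4 -> miss, frames [4]
1 -> miss, frames [4, 1]
7 -> miss, frames [4, 1, 7]
4 -> hit
0 -> miss, frames [4, 1, 7, 0]
4 -> hit
3 -> miss, frames [4, 1, 7, 0, 3]
7 -> hit
1 -> hit
3 -> hit
5 -> miss, evict 3, frames [4, 1, 7, 0, 5]
1 -> hit
Hits: 6.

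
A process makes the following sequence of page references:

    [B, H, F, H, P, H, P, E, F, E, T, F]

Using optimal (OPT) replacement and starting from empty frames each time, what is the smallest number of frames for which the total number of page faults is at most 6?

f=1: 12 faults
f=2: 7 faults
f=3: 6 faults
f=4: 6 faults
f=5: 6 faults
f=6: 6 faults
Smallest f with faults ≤ 6 is 3.

3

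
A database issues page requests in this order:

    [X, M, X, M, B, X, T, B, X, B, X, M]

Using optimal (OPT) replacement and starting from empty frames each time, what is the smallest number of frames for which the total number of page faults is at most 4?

4

f=1: 12 faults
f=2: 6 faults
f=3: 5 faults
f=4: 4 faults
Smallest f with faults ≤ 4 is 4.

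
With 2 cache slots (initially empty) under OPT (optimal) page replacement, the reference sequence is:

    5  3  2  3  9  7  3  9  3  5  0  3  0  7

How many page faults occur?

9

5 → miss, frames {5}
3 → miss, frames {5,3}
2 → miss, evict 5, frames {3,2}
3 → hit
9 → miss, evict 2, frames {3,9}
7 → miss, evict 9, frames {3,7}
3 → hit
9 → miss, evict 7, frames {3,9}
3 → hit
5 → miss, evict 9, frames {3,5}
0 → miss, evict 5, frames {3,0}
3 → hit
0 → hit
7 → miss, evict 0, frames {3,7}
Page faults: 9.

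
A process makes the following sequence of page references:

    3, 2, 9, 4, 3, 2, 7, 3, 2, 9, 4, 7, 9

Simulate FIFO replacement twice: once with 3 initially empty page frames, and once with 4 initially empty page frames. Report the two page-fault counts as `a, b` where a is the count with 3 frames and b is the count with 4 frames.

9, 10

3 frames: F F F F F F F . . F F . . → 9 faults.
4 frames: F F F F . . F F F F F F . → 10 faults.
10 > 9: adding a frame increased faults — Belady's anomaly.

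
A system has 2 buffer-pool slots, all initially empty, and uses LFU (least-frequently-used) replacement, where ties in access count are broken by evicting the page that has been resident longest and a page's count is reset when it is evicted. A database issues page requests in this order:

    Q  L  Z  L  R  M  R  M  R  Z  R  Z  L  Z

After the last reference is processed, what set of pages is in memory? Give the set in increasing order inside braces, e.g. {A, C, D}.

Q -> miss, frames (Q)
L -> miss, frames (Q L)
Z -> miss, evict Q, frames (L Z)
L -> hit
R -> miss, evict Z, frames (L R)
M -> miss, evict R, frames (L M)
R -> miss, evict M, frames (L R)
M -> miss, evict R, frames (L M)
R -> miss, evict M, frames (L R)
Z -> miss, evict R, frames (L Z)
R -> miss, evict Z, frames (L R)
Z -> miss, evict R, frames (L Z)
L -> hit
Z -> hit

{L, Z}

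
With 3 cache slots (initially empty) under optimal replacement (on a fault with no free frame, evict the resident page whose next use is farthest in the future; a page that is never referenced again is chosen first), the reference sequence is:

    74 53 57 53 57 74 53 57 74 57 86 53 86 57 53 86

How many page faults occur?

74 -> miss, frames (74)
53 -> miss, frames (74 53)
57 -> miss, frames (74 53 57)
53 -> hit
57 -> hit
74 -> hit
53 -> hit
57 -> hit
74 -> hit
57 -> hit
86 -> miss, evict 74, frames (53 57 86)
53 -> hit
86 -> hit
57 -> hit
53 -> hit
86 -> hit
Page faults: 4.

4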